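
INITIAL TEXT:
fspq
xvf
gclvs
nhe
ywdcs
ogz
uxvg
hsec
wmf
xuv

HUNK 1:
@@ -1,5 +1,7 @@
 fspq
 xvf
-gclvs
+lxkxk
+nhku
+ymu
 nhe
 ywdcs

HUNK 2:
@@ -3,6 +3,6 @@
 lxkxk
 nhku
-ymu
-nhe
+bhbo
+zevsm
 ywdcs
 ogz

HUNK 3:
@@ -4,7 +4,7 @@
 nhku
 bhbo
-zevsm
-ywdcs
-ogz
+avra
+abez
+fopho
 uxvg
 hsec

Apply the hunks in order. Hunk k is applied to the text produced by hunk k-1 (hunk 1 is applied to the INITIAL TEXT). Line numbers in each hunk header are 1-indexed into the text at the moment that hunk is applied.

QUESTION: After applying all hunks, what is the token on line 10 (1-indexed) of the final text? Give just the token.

Hunk 1: at line 1 remove [gclvs] add [lxkxk,nhku,ymu] -> 12 lines: fspq xvf lxkxk nhku ymu nhe ywdcs ogz uxvg hsec wmf xuv
Hunk 2: at line 3 remove [ymu,nhe] add [bhbo,zevsm] -> 12 lines: fspq xvf lxkxk nhku bhbo zevsm ywdcs ogz uxvg hsec wmf xuv
Hunk 3: at line 4 remove [zevsm,ywdcs,ogz] add [avra,abez,fopho] -> 12 lines: fspq xvf lxkxk nhku bhbo avra abez fopho uxvg hsec wmf xuv
Final line 10: hsec

Answer: hsec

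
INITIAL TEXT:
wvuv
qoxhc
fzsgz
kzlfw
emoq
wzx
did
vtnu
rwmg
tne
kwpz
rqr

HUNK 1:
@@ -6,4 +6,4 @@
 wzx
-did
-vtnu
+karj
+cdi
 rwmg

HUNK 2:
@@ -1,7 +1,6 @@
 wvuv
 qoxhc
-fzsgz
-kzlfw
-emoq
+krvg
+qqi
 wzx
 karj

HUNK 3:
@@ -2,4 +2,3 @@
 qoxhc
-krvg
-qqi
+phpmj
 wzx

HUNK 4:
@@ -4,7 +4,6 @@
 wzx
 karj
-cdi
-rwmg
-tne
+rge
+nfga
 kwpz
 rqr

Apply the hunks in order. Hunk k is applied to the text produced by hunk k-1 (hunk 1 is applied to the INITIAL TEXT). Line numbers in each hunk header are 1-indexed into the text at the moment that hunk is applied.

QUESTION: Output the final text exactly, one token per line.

Answer: wvuv
qoxhc
phpmj
wzx
karj
rge
nfga
kwpz
rqr

Derivation:
Hunk 1: at line 6 remove [did,vtnu] add [karj,cdi] -> 12 lines: wvuv qoxhc fzsgz kzlfw emoq wzx karj cdi rwmg tne kwpz rqr
Hunk 2: at line 1 remove [fzsgz,kzlfw,emoq] add [krvg,qqi] -> 11 lines: wvuv qoxhc krvg qqi wzx karj cdi rwmg tne kwpz rqr
Hunk 3: at line 2 remove [krvg,qqi] add [phpmj] -> 10 lines: wvuv qoxhc phpmj wzx karj cdi rwmg tne kwpz rqr
Hunk 4: at line 4 remove [cdi,rwmg,tne] add [rge,nfga] -> 9 lines: wvuv qoxhc phpmj wzx karj rge nfga kwpz rqr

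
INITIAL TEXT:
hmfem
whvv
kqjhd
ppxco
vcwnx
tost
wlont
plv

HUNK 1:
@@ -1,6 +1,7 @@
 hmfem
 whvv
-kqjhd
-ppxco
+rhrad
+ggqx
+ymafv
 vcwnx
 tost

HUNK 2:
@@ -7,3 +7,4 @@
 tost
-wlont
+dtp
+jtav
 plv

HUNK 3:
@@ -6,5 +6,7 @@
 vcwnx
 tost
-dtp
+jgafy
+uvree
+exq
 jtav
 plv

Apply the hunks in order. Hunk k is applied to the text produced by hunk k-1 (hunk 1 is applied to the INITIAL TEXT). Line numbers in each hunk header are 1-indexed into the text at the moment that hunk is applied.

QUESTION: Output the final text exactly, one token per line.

Hunk 1: at line 1 remove [kqjhd,ppxco] add [rhrad,ggqx,ymafv] -> 9 lines: hmfem whvv rhrad ggqx ymafv vcwnx tost wlont plv
Hunk 2: at line 7 remove [wlont] add [dtp,jtav] -> 10 lines: hmfem whvv rhrad ggqx ymafv vcwnx tost dtp jtav plv
Hunk 3: at line 6 remove [dtp] add [jgafy,uvree,exq] -> 12 lines: hmfem whvv rhrad ggqx ymafv vcwnx tost jgafy uvree exq jtav plv

Answer: hmfem
whvv
rhrad
ggqx
ymafv
vcwnx
tost
jgafy
uvree
exq
jtav
plv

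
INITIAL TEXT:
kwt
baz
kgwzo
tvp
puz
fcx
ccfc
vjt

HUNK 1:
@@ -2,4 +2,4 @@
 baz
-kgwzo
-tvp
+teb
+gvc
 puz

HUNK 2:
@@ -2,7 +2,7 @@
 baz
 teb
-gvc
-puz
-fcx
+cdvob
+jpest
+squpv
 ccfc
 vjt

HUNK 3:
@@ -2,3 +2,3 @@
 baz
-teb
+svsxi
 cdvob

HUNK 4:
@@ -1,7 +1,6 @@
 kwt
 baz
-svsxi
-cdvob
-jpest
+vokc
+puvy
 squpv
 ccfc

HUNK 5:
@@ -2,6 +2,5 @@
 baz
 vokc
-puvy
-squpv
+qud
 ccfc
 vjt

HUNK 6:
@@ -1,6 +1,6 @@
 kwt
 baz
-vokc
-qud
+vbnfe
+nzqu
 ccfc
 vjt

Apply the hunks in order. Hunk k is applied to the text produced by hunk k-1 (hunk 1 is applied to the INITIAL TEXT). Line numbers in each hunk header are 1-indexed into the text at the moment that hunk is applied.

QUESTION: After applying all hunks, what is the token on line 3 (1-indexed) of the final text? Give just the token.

Answer: vbnfe

Derivation:
Hunk 1: at line 2 remove [kgwzo,tvp] add [teb,gvc] -> 8 lines: kwt baz teb gvc puz fcx ccfc vjt
Hunk 2: at line 2 remove [gvc,puz,fcx] add [cdvob,jpest,squpv] -> 8 lines: kwt baz teb cdvob jpest squpv ccfc vjt
Hunk 3: at line 2 remove [teb] add [svsxi] -> 8 lines: kwt baz svsxi cdvob jpest squpv ccfc vjt
Hunk 4: at line 1 remove [svsxi,cdvob,jpest] add [vokc,puvy] -> 7 lines: kwt baz vokc puvy squpv ccfc vjt
Hunk 5: at line 2 remove [puvy,squpv] add [qud] -> 6 lines: kwt baz vokc qud ccfc vjt
Hunk 6: at line 1 remove [vokc,qud] add [vbnfe,nzqu] -> 6 lines: kwt baz vbnfe nzqu ccfc vjt
Final line 3: vbnfe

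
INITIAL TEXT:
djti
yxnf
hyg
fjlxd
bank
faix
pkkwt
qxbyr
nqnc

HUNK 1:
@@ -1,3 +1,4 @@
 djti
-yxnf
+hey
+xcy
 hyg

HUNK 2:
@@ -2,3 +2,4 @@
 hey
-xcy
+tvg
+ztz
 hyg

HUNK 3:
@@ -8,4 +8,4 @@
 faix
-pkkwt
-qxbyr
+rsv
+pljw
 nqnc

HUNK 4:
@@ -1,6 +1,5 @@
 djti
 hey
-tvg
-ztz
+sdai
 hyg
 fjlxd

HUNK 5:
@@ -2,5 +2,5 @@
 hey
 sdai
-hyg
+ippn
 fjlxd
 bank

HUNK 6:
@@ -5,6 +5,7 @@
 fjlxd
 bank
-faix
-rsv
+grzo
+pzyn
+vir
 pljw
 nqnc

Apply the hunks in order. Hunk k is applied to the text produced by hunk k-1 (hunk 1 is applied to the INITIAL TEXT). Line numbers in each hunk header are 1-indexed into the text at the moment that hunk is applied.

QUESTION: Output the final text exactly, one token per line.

Answer: djti
hey
sdai
ippn
fjlxd
bank
grzo
pzyn
vir
pljw
nqnc

Derivation:
Hunk 1: at line 1 remove [yxnf] add [hey,xcy] -> 10 lines: djti hey xcy hyg fjlxd bank faix pkkwt qxbyr nqnc
Hunk 2: at line 2 remove [xcy] add [tvg,ztz] -> 11 lines: djti hey tvg ztz hyg fjlxd bank faix pkkwt qxbyr nqnc
Hunk 3: at line 8 remove [pkkwt,qxbyr] add [rsv,pljw] -> 11 lines: djti hey tvg ztz hyg fjlxd bank faix rsv pljw nqnc
Hunk 4: at line 1 remove [tvg,ztz] add [sdai] -> 10 lines: djti hey sdai hyg fjlxd bank faix rsv pljw nqnc
Hunk 5: at line 2 remove [hyg] add [ippn] -> 10 lines: djti hey sdai ippn fjlxd bank faix rsv pljw nqnc
Hunk 6: at line 5 remove [faix,rsv] add [grzo,pzyn,vir] -> 11 lines: djti hey sdai ippn fjlxd bank grzo pzyn vir pljw nqnc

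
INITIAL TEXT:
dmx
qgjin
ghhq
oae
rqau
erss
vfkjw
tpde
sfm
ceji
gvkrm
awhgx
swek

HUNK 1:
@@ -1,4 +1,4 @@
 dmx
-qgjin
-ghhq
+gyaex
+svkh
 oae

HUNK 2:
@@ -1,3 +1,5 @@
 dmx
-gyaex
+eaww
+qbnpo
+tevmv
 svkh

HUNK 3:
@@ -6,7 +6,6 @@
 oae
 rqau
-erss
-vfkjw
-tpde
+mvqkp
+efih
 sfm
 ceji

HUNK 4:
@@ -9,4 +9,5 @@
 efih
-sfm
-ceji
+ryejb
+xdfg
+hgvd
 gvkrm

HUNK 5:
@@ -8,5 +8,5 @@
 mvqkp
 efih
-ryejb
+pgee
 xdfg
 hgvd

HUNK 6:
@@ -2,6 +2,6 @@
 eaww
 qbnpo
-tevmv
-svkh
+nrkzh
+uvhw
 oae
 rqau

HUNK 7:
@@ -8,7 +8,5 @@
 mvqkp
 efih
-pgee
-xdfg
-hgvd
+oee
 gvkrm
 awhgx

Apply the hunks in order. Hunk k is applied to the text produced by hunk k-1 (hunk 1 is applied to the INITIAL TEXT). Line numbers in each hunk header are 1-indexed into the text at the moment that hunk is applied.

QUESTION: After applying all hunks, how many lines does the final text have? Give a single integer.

Answer: 13

Derivation:
Hunk 1: at line 1 remove [qgjin,ghhq] add [gyaex,svkh] -> 13 lines: dmx gyaex svkh oae rqau erss vfkjw tpde sfm ceji gvkrm awhgx swek
Hunk 2: at line 1 remove [gyaex] add [eaww,qbnpo,tevmv] -> 15 lines: dmx eaww qbnpo tevmv svkh oae rqau erss vfkjw tpde sfm ceji gvkrm awhgx swek
Hunk 3: at line 6 remove [erss,vfkjw,tpde] add [mvqkp,efih] -> 14 lines: dmx eaww qbnpo tevmv svkh oae rqau mvqkp efih sfm ceji gvkrm awhgx swek
Hunk 4: at line 9 remove [sfm,ceji] add [ryejb,xdfg,hgvd] -> 15 lines: dmx eaww qbnpo tevmv svkh oae rqau mvqkp efih ryejb xdfg hgvd gvkrm awhgx swek
Hunk 5: at line 8 remove [ryejb] add [pgee] -> 15 lines: dmx eaww qbnpo tevmv svkh oae rqau mvqkp efih pgee xdfg hgvd gvkrm awhgx swek
Hunk 6: at line 2 remove [tevmv,svkh] add [nrkzh,uvhw] -> 15 lines: dmx eaww qbnpo nrkzh uvhw oae rqau mvqkp efih pgee xdfg hgvd gvkrm awhgx swek
Hunk 7: at line 8 remove [pgee,xdfg,hgvd] add [oee] -> 13 lines: dmx eaww qbnpo nrkzh uvhw oae rqau mvqkp efih oee gvkrm awhgx swek
Final line count: 13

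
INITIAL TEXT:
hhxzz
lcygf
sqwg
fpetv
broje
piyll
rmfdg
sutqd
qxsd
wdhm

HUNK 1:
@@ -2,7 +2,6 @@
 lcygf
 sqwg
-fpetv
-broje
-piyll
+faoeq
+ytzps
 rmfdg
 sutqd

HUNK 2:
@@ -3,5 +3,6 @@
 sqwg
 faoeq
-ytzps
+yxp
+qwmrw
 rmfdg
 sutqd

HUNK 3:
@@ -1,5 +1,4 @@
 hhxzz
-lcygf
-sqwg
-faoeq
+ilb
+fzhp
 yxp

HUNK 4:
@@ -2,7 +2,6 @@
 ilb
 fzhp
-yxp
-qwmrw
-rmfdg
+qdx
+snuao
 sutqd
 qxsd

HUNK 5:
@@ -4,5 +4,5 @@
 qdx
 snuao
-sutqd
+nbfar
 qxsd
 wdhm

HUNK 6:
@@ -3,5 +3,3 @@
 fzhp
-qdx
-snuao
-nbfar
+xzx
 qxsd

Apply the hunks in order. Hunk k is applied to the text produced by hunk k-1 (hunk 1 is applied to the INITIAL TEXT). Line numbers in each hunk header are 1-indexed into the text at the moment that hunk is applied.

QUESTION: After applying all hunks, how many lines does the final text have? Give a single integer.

Hunk 1: at line 2 remove [fpetv,broje,piyll] add [faoeq,ytzps] -> 9 lines: hhxzz lcygf sqwg faoeq ytzps rmfdg sutqd qxsd wdhm
Hunk 2: at line 3 remove [ytzps] add [yxp,qwmrw] -> 10 lines: hhxzz lcygf sqwg faoeq yxp qwmrw rmfdg sutqd qxsd wdhm
Hunk 3: at line 1 remove [lcygf,sqwg,faoeq] add [ilb,fzhp] -> 9 lines: hhxzz ilb fzhp yxp qwmrw rmfdg sutqd qxsd wdhm
Hunk 4: at line 2 remove [yxp,qwmrw,rmfdg] add [qdx,snuao] -> 8 lines: hhxzz ilb fzhp qdx snuao sutqd qxsd wdhm
Hunk 5: at line 4 remove [sutqd] add [nbfar] -> 8 lines: hhxzz ilb fzhp qdx snuao nbfar qxsd wdhm
Hunk 6: at line 3 remove [qdx,snuao,nbfar] add [xzx] -> 6 lines: hhxzz ilb fzhp xzx qxsd wdhm
Final line count: 6

Answer: 6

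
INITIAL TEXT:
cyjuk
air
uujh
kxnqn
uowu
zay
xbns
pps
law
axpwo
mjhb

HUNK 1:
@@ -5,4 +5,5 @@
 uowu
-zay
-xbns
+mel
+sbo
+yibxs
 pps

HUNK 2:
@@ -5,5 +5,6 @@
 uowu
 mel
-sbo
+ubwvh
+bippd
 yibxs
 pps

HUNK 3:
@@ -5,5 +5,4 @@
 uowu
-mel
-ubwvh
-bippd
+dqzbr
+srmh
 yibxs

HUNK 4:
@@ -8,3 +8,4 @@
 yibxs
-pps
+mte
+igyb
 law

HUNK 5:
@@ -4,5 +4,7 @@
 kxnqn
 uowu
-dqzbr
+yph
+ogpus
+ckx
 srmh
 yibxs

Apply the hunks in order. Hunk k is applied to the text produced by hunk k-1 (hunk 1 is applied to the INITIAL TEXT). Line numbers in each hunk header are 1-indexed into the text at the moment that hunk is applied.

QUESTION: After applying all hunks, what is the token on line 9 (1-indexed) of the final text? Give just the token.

Hunk 1: at line 5 remove [zay,xbns] add [mel,sbo,yibxs] -> 12 lines: cyjuk air uujh kxnqn uowu mel sbo yibxs pps law axpwo mjhb
Hunk 2: at line 5 remove [sbo] add [ubwvh,bippd] -> 13 lines: cyjuk air uujh kxnqn uowu mel ubwvh bippd yibxs pps law axpwo mjhb
Hunk 3: at line 5 remove [mel,ubwvh,bippd] add [dqzbr,srmh] -> 12 lines: cyjuk air uujh kxnqn uowu dqzbr srmh yibxs pps law axpwo mjhb
Hunk 4: at line 8 remove [pps] add [mte,igyb] -> 13 lines: cyjuk air uujh kxnqn uowu dqzbr srmh yibxs mte igyb law axpwo mjhb
Hunk 5: at line 4 remove [dqzbr] add [yph,ogpus,ckx] -> 15 lines: cyjuk air uujh kxnqn uowu yph ogpus ckx srmh yibxs mte igyb law axpwo mjhb
Final line 9: srmh

Answer: srmh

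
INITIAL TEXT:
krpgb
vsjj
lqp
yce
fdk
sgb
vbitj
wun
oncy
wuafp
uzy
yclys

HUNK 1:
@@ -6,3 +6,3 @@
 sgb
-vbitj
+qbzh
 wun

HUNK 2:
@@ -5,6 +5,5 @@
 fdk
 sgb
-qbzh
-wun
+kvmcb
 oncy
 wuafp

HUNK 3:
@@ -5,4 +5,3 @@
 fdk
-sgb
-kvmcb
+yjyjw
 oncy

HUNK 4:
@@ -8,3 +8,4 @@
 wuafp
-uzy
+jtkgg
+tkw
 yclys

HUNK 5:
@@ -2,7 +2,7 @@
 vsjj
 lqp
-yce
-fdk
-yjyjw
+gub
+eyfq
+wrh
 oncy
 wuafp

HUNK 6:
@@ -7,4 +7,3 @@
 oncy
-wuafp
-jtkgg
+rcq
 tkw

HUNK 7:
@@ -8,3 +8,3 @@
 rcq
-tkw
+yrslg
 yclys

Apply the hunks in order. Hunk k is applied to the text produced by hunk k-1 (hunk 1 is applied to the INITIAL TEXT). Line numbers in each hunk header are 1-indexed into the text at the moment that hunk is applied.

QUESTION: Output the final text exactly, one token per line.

Answer: krpgb
vsjj
lqp
gub
eyfq
wrh
oncy
rcq
yrslg
yclys

Derivation:
Hunk 1: at line 6 remove [vbitj] add [qbzh] -> 12 lines: krpgb vsjj lqp yce fdk sgb qbzh wun oncy wuafp uzy yclys
Hunk 2: at line 5 remove [qbzh,wun] add [kvmcb] -> 11 lines: krpgb vsjj lqp yce fdk sgb kvmcb oncy wuafp uzy yclys
Hunk 3: at line 5 remove [sgb,kvmcb] add [yjyjw] -> 10 lines: krpgb vsjj lqp yce fdk yjyjw oncy wuafp uzy yclys
Hunk 4: at line 8 remove [uzy] add [jtkgg,tkw] -> 11 lines: krpgb vsjj lqp yce fdk yjyjw oncy wuafp jtkgg tkw yclys
Hunk 5: at line 2 remove [yce,fdk,yjyjw] add [gub,eyfq,wrh] -> 11 lines: krpgb vsjj lqp gub eyfq wrh oncy wuafp jtkgg tkw yclys
Hunk 6: at line 7 remove [wuafp,jtkgg] add [rcq] -> 10 lines: krpgb vsjj lqp gub eyfq wrh oncy rcq tkw yclys
Hunk 7: at line 8 remove [tkw] add [yrslg] -> 10 lines: krpgb vsjj lqp gub eyfq wrh oncy rcq yrslg yclys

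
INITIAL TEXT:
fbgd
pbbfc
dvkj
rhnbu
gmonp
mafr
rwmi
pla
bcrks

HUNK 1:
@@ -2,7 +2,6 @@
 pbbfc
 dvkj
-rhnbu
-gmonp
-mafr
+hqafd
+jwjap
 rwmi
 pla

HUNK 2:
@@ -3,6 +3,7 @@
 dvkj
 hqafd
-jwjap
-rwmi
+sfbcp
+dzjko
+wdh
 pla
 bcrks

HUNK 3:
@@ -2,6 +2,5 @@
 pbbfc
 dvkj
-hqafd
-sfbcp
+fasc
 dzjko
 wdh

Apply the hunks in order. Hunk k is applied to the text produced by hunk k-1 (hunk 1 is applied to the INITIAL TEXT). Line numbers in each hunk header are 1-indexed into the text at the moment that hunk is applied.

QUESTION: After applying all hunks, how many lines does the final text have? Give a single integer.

Answer: 8

Derivation:
Hunk 1: at line 2 remove [rhnbu,gmonp,mafr] add [hqafd,jwjap] -> 8 lines: fbgd pbbfc dvkj hqafd jwjap rwmi pla bcrks
Hunk 2: at line 3 remove [jwjap,rwmi] add [sfbcp,dzjko,wdh] -> 9 lines: fbgd pbbfc dvkj hqafd sfbcp dzjko wdh pla bcrks
Hunk 3: at line 2 remove [hqafd,sfbcp] add [fasc] -> 8 lines: fbgd pbbfc dvkj fasc dzjko wdh pla bcrks
Final line count: 8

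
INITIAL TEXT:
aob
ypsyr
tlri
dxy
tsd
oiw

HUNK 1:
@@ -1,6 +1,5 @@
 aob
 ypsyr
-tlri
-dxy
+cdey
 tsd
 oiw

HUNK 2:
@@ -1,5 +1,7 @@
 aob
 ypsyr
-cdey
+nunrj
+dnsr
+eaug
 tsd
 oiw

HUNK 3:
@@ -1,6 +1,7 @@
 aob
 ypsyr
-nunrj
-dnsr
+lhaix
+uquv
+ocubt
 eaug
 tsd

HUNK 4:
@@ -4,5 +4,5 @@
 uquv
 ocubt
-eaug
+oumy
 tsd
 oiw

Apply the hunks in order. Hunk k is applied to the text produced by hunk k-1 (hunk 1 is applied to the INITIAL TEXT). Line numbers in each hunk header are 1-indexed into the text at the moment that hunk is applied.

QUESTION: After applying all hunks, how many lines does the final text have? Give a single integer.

Hunk 1: at line 1 remove [tlri,dxy] add [cdey] -> 5 lines: aob ypsyr cdey tsd oiw
Hunk 2: at line 1 remove [cdey] add [nunrj,dnsr,eaug] -> 7 lines: aob ypsyr nunrj dnsr eaug tsd oiw
Hunk 3: at line 1 remove [nunrj,dnsr] add [lhaix,uquv,ocubt] -> 8 lines: aob ypsyr lhaix uquv ocubt eaug tsd oiw
Hunk 4: at line 4 remove [eaug] add [oumy] -> 8 lines: aob ypsyr lhaix uquv ocubt oumy tsd oiw
Final line count: 8

Answer: 8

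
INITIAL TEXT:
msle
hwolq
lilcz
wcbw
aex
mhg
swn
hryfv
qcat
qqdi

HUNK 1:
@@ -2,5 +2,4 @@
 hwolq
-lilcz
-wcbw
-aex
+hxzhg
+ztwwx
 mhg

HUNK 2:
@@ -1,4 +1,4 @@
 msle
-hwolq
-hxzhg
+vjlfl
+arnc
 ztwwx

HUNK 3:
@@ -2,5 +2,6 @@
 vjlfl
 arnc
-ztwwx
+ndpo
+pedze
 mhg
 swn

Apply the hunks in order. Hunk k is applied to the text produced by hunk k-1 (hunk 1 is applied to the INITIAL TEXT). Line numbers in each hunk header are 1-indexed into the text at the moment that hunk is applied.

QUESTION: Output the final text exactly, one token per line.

Answer: msle
vjlfl
arnc
ndpo
pedze
mhg
swn
hryfv
qcat
qqdi

Derivation:
Hunk 1: at line 2 remove [lilcz,wcbw,aex] add [hxzhg,ztwwx] -> 9 lines: msle hwolq hxzhg ztwwx mhg swn hryfv qcat qqdi
Hunk 2: at line 1 remove [hwolq,hxzhg] add [vjlfl,arnc] -> 9 lines: msle vjlfl arnc ztwwx mhg swn hryfv qcat qqdi
Hunk 3: at line 2 remove [ztwwx] add [ndpo,pedze] -> 10 lines: msle vjlfl arnc ndpo pedze mhg swn hryfv qcat qqdi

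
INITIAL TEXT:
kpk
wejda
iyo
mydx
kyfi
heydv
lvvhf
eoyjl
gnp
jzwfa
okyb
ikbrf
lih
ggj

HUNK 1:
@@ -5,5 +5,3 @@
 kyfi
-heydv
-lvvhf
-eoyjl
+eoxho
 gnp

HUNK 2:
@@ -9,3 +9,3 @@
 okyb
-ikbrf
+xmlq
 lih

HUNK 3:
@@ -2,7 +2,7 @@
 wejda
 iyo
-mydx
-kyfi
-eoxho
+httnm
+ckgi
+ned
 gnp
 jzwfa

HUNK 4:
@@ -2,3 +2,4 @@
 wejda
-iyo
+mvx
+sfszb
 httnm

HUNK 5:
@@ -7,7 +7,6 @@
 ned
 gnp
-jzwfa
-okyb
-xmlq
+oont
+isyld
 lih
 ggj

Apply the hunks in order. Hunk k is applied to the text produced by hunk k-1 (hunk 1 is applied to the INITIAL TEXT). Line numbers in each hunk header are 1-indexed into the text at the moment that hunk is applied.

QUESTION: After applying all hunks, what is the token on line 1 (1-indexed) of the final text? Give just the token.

Hunk 1: at line 5 remove [heydv,lvvhf,eoyjl] add [eoxho] -> 12 lines: kpk wejda iyo mydx kyfi eoxho gnp jzwfa okyb ikbrf lih ggj
Hunk 2: at line 9 remove [ikbrf] add [xmlq] -> 12 lines: kpk wejda iyo mydx kyfi eoxho gnp jzwfa okyb xmlq lih ggj
Hunk 3: at line 2 remove [mydx,kyfi,eoxho] add [httnm,ckgi,ned] -> 12 lines: kpk wejda iyo httnm ckgi ned gnp jzwfa okyb xmlq lih ggj
Hunk 4: at line 2 remove [iyo] add [mvx,sfszb] -> 13 lines: kpk wejda mvx sfszb httnm ckgi ned gnp jzwfa okyb xmlq lih ggj
Hunk 5: at line 7 remove [jzwfa,okyb,xmlq] add [oont,isyld] -> 12 lines: kpk wejda mvx sfszb httnm ckgi ned gnp oont isyld lih ggj
Final line 1: kpk

Answer: kpk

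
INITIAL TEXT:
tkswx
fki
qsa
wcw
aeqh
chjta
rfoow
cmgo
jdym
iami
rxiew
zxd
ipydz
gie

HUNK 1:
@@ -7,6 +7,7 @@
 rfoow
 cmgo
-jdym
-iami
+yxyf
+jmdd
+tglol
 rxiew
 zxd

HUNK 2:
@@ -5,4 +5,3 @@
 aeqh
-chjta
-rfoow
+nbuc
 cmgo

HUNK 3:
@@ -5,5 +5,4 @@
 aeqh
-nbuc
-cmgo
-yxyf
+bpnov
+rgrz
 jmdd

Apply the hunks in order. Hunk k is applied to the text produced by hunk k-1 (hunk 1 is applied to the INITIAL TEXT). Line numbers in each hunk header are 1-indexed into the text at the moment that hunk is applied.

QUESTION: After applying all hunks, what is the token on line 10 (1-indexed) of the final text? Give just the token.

Answer: rxiew

Derivation:
Hunk 1: at line 7 remove [jdym,iami] add [yxyf,jmdd,tglol] -> 15 lines: tkswx fki qsa wcw aeqh chjta rfoow cmgo yxyf jmdd tglol rxiew zxd ipydz gie
Hunk 2: at line 5 remove [chjta,rfoow] add [nbuc] -> 14 lines: tkswx fki qsa wcw aeqh nbuc cmgo yxyf jmdd tglol rxiew zxd ipydz gie
Hunk 3: at line 5 remove [nbuc,cmgo,yxyf] add [bpnov,rgrz] -> 13 lines: tkswx fki qsa wcw aeqh bpnov rgrz jmdd tglol rxiew zxd ipydz gie
Final line 10: rxiew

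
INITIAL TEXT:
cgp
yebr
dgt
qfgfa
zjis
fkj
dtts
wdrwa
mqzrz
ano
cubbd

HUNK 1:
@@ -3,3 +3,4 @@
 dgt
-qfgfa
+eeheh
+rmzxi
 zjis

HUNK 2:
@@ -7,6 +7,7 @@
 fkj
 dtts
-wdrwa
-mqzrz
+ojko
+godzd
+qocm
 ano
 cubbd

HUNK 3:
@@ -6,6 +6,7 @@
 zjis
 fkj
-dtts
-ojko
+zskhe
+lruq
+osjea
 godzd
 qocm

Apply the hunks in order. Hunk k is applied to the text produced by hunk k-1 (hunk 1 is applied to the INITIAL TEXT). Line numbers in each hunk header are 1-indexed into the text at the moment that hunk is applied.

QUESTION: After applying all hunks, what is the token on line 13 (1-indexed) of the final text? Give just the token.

Answer: ano

Derivation:
Hunk 1: at line 3 remove [qfgfa] add [eeheh,rmzxi] -> 12 lines: cgp yebr dgt eeheh rmzxi zjis fkj dtts wdrwa mqzrz ano cubbd
Hunk 2: at line 7 remove [wdrwa,mqzrz] add [ojko,godzd,qocm] -> 13 lines: cgp yebr dgt eeheh rmzxi zjis fkj dtts ojko godzd qocm ano cubbd
Hunk 3: at line 6 remove [dtts,ojko] add [zskhe,lruq,osjea] -> 14 lines: cgp yebr dgt eeheh rmzxi zjis fkj zskhe lruq osjea godzd qocm ano cubbd
Final line 13: ano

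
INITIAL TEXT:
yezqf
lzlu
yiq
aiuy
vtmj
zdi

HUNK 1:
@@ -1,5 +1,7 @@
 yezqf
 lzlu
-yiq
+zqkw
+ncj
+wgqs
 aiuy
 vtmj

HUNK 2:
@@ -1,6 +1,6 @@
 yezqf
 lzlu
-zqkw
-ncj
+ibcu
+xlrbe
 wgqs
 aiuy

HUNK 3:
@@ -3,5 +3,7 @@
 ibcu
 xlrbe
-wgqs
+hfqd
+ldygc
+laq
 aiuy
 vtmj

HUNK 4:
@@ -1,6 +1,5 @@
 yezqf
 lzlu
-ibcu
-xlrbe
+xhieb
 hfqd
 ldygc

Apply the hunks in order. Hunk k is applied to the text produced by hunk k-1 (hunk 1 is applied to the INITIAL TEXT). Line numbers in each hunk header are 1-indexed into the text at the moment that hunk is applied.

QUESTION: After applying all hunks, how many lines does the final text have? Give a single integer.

Hunk 1: at line 1 remove [yiq] add [zqkw,ncj,wgqs] -> 8 lines: yezqf lzlu zqkw ncj wgqs aiuy vtmj zdi
Hunk 2: at line 1 remove [zqkw,ncj] add [ibcu,xlrbe] -> 8 lines: yezqf lzlu ibcu xlrbe wgqs aiuy vtmj zdi
Hunk 3: at line 3 remove [wgqs] add [hfqd,ldygc,laq] -> 10 lines: yezqf lzlu ibcu xlrbe hfqd ldygc laq aiuy vtmj zdi
Hunk 4: at line 1 remove [ibcu,xlrbe] add [xhieb] -> 9 lines: yezqf lzlu xhieb hfqd ldygc laq aiuy vtmj zdi
Final line count: 9

Answer: 9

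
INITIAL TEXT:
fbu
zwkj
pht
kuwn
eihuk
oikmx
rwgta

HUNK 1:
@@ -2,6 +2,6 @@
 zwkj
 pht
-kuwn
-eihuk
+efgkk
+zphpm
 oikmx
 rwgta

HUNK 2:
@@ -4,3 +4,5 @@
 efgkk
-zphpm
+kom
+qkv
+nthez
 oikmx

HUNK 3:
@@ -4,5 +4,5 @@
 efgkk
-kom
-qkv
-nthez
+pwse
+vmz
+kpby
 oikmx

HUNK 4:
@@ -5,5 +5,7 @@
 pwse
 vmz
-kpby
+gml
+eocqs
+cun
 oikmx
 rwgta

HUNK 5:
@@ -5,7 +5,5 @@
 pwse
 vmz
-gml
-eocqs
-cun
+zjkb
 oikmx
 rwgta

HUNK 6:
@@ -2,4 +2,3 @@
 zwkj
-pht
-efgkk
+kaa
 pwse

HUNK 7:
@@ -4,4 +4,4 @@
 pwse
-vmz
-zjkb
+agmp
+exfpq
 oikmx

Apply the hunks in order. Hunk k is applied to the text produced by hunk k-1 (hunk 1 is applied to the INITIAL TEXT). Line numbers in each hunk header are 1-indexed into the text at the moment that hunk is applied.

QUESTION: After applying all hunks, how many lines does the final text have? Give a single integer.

Hunk 1: at line 2 remove [kuwn,eihuk] add [efgkk,zphpm] -> 7 lines: fbu zwkj pht efgkk zphpm oikmx rwgta
Hunk 2: at line 4 remove [zphpm] add [kom,qkv,nthez] -> 9 lines: fbu zwkj pht efgkk kom qkv nthez oikmx rwgta
Hunk 3: at line 4 remove [kom,qkv,nthez] add [pwse,vmz,kpby] -> 9 lines: fbu zwkj pht efgkk pwse vmz kpby oikmx rwgta
Hunk 4: at line 5 remove [kpby] add [gml,eocqs,cun] -> 11 lines: fbu zwkj pht efgkk pwse vmz gml eocqs cun oikmx rwgta
Hunk 5: at line 5 remove [gml,eocqs,cun] add [zjkb] -> 9 lines: fbu zwkj pht efgkk pwse vmz zjkb oikmx rwgta
Hunk 6: at line 2 remove [pht,efgkk] add [kaa] -> 8 lines: fbu zwkj kaa pwse vmz zjkb oikmx rwgta
Hunk 7: at line 4 remove [vmz,zjkb] add [agmp,exfpq] -> 8 lines: fbu zwkj kaa pwse agmp exfpq oikmx rwgta
Final line count: 8

Answer: 8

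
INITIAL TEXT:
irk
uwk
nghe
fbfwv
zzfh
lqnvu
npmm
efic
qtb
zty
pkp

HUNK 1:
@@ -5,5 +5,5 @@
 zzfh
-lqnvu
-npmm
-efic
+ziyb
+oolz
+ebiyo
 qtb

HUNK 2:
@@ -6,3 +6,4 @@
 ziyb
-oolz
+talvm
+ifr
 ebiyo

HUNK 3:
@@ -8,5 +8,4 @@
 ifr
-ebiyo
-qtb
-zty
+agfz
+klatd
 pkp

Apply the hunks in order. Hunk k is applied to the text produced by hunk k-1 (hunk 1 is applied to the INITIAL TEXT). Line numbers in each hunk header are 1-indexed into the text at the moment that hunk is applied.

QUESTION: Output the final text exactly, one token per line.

Answer: irk
uwk
nghe
fbfwv
zzfh
ziyb
talvm
ifr
agfz
klatd
pkp

Derivation:
Hunk 1: at line 5 remove [lqnvu,npmm,efic] add [ziyb,oolz,ebiyo] -> 11 lines: irk uwk nghe fbfwv zzfh ziyb oolz ebiyo qtb zty pkp
Hunk 2: at line 6 remove [oolz] add [talvm,ifr] -> 12 lines: irk uwk nghe fbfwv zzfh ziyb talvm ifr ebiyo qtb zty pkp
Hunk 3: at line 8 remove [ebiyo,qtb,zty] add [agfz,klatd] -> 11 lines: irk uwk nghe fbfwv zzfh ziyb talvm ifr agfz klatd pkp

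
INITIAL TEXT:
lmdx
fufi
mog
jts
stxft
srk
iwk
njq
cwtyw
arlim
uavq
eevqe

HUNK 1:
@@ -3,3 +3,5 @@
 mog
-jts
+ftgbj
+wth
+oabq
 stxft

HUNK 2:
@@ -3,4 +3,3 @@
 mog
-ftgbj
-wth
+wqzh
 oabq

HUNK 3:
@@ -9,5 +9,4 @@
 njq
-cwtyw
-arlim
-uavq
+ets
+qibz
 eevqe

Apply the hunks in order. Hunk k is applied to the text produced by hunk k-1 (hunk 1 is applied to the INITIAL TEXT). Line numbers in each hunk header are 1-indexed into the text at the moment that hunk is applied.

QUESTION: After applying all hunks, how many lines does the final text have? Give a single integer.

Hunk 1: at line 3 remove [jts] add [ftgbj,wth,oabq] -> 14 lines: lmdx fufi mog ftgbj wth oabq stxft srk iwk njq cwtyw arlim uavq eevqe
Hunk 2: at line 3 remove [ftgbj,wth] add [wqzh] -> 13 lines: lmdx fufi mog wqzh oabq stxft srk iwk njq cwtyw arlim uavq eevqe
Hunk 3: at line 9 remove [cwtyw,arlim,uavq] add [ets,qibz] -> 12 lines: lmdx fufi mog wqzh oabq stxft srk iwk njq ets qibz eevqe
Final line count: 12

Answer: 12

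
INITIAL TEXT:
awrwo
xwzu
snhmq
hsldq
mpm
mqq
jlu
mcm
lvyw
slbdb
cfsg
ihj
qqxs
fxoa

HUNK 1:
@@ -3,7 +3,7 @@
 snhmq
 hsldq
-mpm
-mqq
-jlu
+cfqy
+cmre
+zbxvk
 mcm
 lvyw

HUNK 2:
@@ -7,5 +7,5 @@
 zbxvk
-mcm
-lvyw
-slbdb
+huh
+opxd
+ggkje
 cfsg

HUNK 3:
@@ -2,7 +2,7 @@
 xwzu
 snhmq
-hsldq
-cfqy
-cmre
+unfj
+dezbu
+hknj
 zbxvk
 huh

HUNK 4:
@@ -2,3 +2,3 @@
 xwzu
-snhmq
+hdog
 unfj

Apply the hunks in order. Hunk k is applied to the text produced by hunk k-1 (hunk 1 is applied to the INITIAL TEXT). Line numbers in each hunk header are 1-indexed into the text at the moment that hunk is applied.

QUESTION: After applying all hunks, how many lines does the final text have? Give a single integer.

Hunk 1: at line 3 remove [mpm,mqq,jlu] add [cfqy,cmre,zbxvk] -> 14 lines: awrwo xwzu snhmq hsldq cfqy cmre zbxvk mcm lvyw slbdb cfsg ihj qqxs fxoa
Hunk 2: at line 7 remove [mcm,lvyw,slbdb] add [huh,opxd,ggkje] -> 14 lines: awrwo xwzu snhmq hsldq cfqy cmre zbxvk huh opxd ggkje cfsg ihj qqxs fxoa
Hunk 3: at line 2 remove [hsldq,cfqy,cmre] add [unfj,dezbu,hknj] -> 14 lines: awrwo xwzu snhmq unfj dezbu hknj zbxvk huh opxd ggkje cfsg ihj qqxs fxoa
Hunk 4: at line 2 remove [snhmq] add [hdog] -> 14 lines: awrwo xwzu hdog unfj dezbu hknj zbxvk huh opxd ggkje cfsg ihj qqxs fxoa
Final line count: 14

Answer: 14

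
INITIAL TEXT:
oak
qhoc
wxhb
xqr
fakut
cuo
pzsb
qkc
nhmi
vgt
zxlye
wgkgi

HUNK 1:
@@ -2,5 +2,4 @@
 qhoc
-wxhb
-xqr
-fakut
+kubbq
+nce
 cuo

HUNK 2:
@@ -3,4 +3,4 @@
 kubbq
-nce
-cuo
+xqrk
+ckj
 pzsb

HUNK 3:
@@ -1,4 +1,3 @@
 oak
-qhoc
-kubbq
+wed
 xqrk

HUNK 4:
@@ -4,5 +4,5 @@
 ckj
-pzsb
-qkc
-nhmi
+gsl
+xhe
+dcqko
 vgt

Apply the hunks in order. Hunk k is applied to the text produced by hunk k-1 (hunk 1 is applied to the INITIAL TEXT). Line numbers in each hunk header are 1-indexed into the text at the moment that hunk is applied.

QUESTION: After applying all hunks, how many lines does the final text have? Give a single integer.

Answer: 10

Derivation:
Hunk 1: at line 2 remove [wxhb,xqr,fakut] add [kubbq,nce] -> 11 lines: oak qhoc kubbq nce cuo pzsb qkc nhmi vgt zxlye wgkgi
Hunk 2: at line 3 remove [nce,cuo] add [xqrk,ckj] -> 11 lines: oak qhoc kubbq xqrk ckj pzsb qkc nhmi vgt zxlye wgkgi
Hunk 3: at line 1 remove [qhoc,kubbq] add [wed] -> 10 lines: oak wed xqrk ckj pzsb qkc nhmi vgt zxlye wgkgi
Hunk 4: at line 4 remove [pzsb,qkc,nhmi] add [gsl,xhe,dcqko] -> 10 lines: oak wed xqrk ckj gsl xhe dcqko vgt zxlye wgkgi
Final line count: 10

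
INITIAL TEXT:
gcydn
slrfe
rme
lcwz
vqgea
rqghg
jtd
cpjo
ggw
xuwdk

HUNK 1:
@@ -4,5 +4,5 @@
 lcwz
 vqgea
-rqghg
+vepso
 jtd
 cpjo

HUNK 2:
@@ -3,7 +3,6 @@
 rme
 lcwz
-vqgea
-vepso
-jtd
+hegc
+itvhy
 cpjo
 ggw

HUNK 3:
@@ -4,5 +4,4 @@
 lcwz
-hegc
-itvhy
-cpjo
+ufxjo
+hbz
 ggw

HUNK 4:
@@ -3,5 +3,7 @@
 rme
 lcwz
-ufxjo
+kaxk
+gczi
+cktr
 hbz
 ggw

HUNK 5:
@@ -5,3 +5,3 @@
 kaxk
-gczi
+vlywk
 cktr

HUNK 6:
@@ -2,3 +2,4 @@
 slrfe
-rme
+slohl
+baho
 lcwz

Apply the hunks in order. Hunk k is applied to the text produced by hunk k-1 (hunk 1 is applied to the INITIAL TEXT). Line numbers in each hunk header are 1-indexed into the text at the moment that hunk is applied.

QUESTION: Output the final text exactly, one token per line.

Answer: gcydn
slrfe
slohl
baho
lcwz
kaxk
vlywk
cktr
hbz
ggw
xuwdk

Derivation:
Hunk 1: at line 4 remove [rqghg] add [vepso] -> 10 lines: gcydn slrfe rme lcwz vqgea vepso jtd cpjo ggw xuwdk
Hunk 2: at line 3 remove [vqgea,vepso,jtd] add [hegc,itvhy] -> 9 lines: gcydn slrfe rme lcwz hegc itvhy cpjo ggw xuwdk
Hunk 3: at line 4 remove [hegc,itvhy,cpjo] add [ufxjo,hbz] -> 8 lines: gcydn slrfe rme lcwz ufxjo hbz ggw xuwdk
Hunk 4: at line 3 remove [ufxjo] add [kaxk,gczi,cktr] -> 10 lines: gcydn slrfe rme lcwz kaxk gczi cktr hbz ggw xuwdk
Hunk 5: at line 5 remove [gczi] add [vlywk] -> 10 lines: gcydn slrfe rme lcwz kaxk vlywk cktr hbz ggw xuwdk
Hunk 6: at line 2 remove [rme] add [slohl,baho] -> 11 lines: gcydn slrfe slohl baho lcwz kaxk vlywk cktr hbz ggw xuwdk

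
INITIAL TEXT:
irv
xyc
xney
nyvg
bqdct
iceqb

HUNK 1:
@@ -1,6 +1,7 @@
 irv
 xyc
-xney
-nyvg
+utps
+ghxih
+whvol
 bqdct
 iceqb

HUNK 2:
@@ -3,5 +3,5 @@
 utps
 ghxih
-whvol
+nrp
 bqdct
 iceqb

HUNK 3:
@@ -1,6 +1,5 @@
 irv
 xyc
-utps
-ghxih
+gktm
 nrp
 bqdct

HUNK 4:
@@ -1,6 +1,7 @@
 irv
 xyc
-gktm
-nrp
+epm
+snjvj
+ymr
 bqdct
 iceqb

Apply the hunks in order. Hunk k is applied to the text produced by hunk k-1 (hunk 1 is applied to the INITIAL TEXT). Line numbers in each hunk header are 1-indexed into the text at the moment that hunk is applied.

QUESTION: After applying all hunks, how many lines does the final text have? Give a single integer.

Answer: 7

Derivation:
Hunk 1: at line 1 remove [xney,nyvg] add [utps,ghxih,whvol] -> 7 lines: irv xyc utps ghxih whvol bqdct iceqb
Hunk 2: at line 3 remove [whvol] add [nrp] -> 7 lines: irv xyc utps ghxih nrp bqdct iceqb
Hunk 3: at line 1 remove [utps,ghxih] add [gktm] -> 6 lines: irv xyc gktm nrp bqdct iceqb
Hunk 4: at line 1 remove [gktm,nrp] add [epm,snjvj,ymr] -> 7 lines: irv xyc epm snjvj ymr bqdct iceqb
Final line count: 7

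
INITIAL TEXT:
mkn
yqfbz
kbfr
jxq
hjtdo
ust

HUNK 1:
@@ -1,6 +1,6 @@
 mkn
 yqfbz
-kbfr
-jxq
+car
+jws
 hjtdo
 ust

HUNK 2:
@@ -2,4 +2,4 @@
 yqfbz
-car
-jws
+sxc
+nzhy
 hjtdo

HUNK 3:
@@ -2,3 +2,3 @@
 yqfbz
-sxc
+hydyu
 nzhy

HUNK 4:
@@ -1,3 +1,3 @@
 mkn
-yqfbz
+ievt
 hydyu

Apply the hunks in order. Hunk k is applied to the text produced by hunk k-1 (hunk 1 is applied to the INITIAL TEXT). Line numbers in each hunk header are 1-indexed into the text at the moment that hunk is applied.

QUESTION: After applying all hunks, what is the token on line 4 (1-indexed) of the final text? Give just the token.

Answer: nzhy

Derivation:
Hunk 1: at line 1 remove [kbfr,jxq] add [car,jws] -> 6 lines: mkn yqfbz car jws hjtdo ust
Hunk 2: at line 2 remove [car,jws] add [sxc,nzhy] -> 6 lines: mkn yqfbz sxc nzhy hjtdo ust
Hunk 3: at line 2 remove [sxc] add [hydyu] -> 6 lines: mkn yqfbz hydyu nzhy hjtdo ust
Hunk 4: at line 1 remove [yqfbz] add [ievt] -> 6 lines: mkn ievt hydyu nzhy hjtdo ust
Final line 4: nzhy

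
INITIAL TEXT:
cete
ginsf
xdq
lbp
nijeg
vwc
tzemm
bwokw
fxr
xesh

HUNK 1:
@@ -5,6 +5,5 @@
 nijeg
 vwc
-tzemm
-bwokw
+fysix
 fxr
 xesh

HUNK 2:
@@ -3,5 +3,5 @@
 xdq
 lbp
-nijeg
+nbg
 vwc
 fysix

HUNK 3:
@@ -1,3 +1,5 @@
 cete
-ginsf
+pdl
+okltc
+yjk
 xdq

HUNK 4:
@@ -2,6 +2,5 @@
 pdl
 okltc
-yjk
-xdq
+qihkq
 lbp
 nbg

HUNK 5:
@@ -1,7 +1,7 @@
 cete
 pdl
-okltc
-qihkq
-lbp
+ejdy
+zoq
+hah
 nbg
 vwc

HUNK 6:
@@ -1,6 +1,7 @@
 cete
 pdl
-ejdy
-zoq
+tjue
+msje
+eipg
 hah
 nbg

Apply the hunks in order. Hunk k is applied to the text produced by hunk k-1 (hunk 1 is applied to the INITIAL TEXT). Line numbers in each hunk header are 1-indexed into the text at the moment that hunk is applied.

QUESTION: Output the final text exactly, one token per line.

Answer: cete
pdl
tjue
msje
eipg
hah
nbg
vwc
fysix
fxr
xesh

Derivation:
Hunk 1: at line 5 remove [tzemm,bwokw] add [fysix] -> 9 lines: cete ginsf xdq lbp nijeg vwc fysix fxr xesh
Hunk 2: at line 3 remove [nijeg] add [nbg] -> 9 lines: cete ginsf xdq lbp nbg vwc fysix fxr xesh
Hunk 3: at line 1 remove [ginsf] add [pdl,okltc,yjk] -> 11 lines: cete pdl okltc yjk xdq lbp nbg vwc fysix fxr xesh
Hunk 4: at line 2 remove [yjk,xdq] add [qihkq] -> 10 lines: cete pdl okltc qihkq lbp nbg vwc fysix fxr xesh
Hunk 5: at line 1 remove [okltc,qihkq,lbp] add [ejdy,zoq,hah] -> 10 lines: cete pdl ejdy zoq hah nbg vwc fysix fxr xesh
Hunk 6: at line 1 remove [ejdy,zoq] add [tjue,msje,eipg] -> 11 lines: cete pdl tjue msje eipg hah nbg vwc fysix fxr xesh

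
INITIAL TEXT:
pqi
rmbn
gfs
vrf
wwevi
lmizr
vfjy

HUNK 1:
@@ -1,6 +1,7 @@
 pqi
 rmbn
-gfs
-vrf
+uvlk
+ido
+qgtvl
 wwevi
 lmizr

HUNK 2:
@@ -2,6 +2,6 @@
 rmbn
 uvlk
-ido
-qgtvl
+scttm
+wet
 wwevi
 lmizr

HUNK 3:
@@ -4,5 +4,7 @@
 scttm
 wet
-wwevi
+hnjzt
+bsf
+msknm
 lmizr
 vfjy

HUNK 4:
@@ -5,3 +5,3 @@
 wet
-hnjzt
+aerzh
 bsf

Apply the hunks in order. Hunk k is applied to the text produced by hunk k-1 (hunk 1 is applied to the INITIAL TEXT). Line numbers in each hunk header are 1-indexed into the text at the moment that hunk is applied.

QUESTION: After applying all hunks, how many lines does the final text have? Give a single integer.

Answer: 10

Derivation:
Hunk 1: at line 1 remove [gfs,vrf] add [uvlk,ido,qgtvl] -> 8 lines: pqi rmbn uvlk ido qgtvl wwevi lmizr vfjy
Hunk 2: at line 2 remove [ido,qgtvl] add [scttm,wet] -> 8 lines: pqi rmbn uvlk scttm wet wwevi lmizr vfjy
Hunk 3: at line 4 remove [wwevi] add [hnjzt,bsf,msknm] -> 10 lines: pqi rmbn uvlk scttm wet hnjzt bsf msknm lmizr vfjy
Hunk 4: at line 5 remove [hnjzt] add [aerzh] -> 10 lines: pqi rmbn uvlk scttm wet aerzh bsf msknm lmizr vfjy
Final line count: 10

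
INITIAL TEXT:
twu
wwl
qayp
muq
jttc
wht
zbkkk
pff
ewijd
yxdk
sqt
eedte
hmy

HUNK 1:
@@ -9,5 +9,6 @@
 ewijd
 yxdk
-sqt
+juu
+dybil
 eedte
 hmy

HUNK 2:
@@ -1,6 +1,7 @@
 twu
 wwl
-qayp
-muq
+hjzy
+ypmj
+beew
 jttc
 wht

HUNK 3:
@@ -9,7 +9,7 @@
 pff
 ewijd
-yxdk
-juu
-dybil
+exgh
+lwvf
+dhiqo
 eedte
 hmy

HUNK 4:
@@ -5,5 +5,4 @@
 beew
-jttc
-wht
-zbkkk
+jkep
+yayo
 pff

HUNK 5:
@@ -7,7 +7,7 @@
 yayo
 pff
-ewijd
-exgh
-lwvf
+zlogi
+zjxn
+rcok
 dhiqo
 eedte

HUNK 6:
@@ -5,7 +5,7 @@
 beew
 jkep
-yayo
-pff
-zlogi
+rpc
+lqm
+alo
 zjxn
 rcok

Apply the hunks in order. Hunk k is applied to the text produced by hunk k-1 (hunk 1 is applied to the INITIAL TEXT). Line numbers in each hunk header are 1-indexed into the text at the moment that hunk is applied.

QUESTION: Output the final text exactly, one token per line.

Hunk 1: at line 9 remove [sqt] add [juu,dybil] -> 14 lines: twu wwl qayp muq jttc wht zbkkk pff ewijd yxdk juu dybil eedte hmy
Hunk 2: at line 1 remove [qayp,muq] add [hjzy,ypmj,beew] -> 15 lines: twu wwl hjzy ypmj beew jttc wht zbkkk pff ewijd yxdk juu dybil eedte hmy
Hunk 3: at line 9 remove [yxdk,juu,dybil] add [exgh,lwvf,dhiqo] -> 15 lines: twu wwl hjzy ypmj beew jttc wht zbkkk pff ewijd exgh lwvf dhiqo eedte hmy
Hunk 4: at line 5 remove [jttc,wht,zbkkk] add [jkep,yayo] -> 14 lines: twu wwl hjzy ypmj beew jkep yayo pff ewijd exgh lwvf dhiqo eedte hmy
Hunk 5: at line 7 remove [ewijd,exgh,lwvf] add [zlogi,zjxn,rcok] -> 14 lines: twu wwl hjzy ypmj beew jkep yayo pff zlogi zjxn rcok dhiqo eedte hmy
Hunk 6: at line 5 remove [yayo,pff,zlogi] add [rpc,lqm,alo] -> 14 lines: twu wwl hjzy ypmj beew jkep rpc lqm alo zjxn rcok dhiqo eedte hmy

Answer: twu
wwl
hjzy
ypmj
beew
jkep
rpc
lqm
alo
zjxn
rcok
dhiqo
eedte
hmy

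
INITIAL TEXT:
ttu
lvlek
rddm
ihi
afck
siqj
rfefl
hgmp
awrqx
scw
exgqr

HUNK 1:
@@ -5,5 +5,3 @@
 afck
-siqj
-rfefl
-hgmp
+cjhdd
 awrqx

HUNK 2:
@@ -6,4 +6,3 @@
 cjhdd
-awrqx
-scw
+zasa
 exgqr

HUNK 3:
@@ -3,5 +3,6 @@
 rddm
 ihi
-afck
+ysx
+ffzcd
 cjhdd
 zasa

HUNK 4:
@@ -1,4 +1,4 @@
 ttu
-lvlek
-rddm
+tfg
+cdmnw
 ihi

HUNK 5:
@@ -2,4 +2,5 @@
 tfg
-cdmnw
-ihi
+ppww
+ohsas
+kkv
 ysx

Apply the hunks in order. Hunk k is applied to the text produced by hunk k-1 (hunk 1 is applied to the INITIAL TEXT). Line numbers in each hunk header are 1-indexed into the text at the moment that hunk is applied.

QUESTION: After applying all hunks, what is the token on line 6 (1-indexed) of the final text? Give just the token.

Answer: ysx

Derivation:
Hunk 1: at line 5 remove [siqj,rfefl,hgmp] add [cjhdd] -> 9 lines: ttu lvlek rddm ihi afck cjhdd awrqx scw exgqr
Hunk 2: at line 6 remove [awrqx,scw] add [zasa] -> 8 lines: ttu lvlek rddm ihi afck cjhdd zasa exgqr
Hunk 3: at line 3 remove [afck] add [ysx,ffzcd] -> 9 lines: ttu lvlek rddm ihi ysx ffzcd cjhdd zasa exgqr
Hunk 4: at line 1 remove [lvlek,rddm] add [tfg,cdmnw] -> 9 lines: ttu tfg cdmnw ihi ysx ffzcd cjhdd zasa exgqr
Hunk 5: at line 2 remove [cdmnw,ihi] add [ppww,ohsas,kkv] -> 10 lines: ttu tfg ppww ohsas kkv ysx ffzcd cjhdd zasa exgqr
Final line 6: ysx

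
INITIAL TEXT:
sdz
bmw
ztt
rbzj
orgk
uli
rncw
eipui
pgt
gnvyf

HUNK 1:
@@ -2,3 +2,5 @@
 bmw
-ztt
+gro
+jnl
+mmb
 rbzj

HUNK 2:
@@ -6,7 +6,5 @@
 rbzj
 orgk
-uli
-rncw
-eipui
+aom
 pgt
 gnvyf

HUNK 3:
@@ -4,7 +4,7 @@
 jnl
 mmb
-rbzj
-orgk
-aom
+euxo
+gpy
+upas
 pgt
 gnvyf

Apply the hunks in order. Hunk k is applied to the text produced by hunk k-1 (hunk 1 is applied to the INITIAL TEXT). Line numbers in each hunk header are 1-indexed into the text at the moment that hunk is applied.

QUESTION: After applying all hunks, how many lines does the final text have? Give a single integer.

Answer: 10

Derivation:
Hunk 1: at line 2 remove [ztt] add [gro,jnl,mmb] -> 12 lines: sdz bmw gro jnl mmb rbzj orgk uli rncw eipui pgt gnvyf
Hunk 2: at line 6 remove [uli,rncw,eipui] add [aom] -> 10 lines: sdz bmw gro jnl mmb rbzj orgk aom pgt gnvyf
Hunk 3: at line 4 remove [rbzj,orgk,aom] add [euxo,gpy,upas] -> 10 lines: sdz bmw gro jnl mmb euxo gpy upas pgt gnvyf
Final line count: 10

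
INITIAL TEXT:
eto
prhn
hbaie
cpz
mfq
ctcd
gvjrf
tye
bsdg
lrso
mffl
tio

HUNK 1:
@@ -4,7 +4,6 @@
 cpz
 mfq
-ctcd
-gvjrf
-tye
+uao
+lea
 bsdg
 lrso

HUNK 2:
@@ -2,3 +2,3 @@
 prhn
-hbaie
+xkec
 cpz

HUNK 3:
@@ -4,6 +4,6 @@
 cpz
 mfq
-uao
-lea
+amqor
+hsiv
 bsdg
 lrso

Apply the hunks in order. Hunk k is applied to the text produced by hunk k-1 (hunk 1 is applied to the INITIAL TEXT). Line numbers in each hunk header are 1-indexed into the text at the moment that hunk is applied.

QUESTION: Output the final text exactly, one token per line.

Hunk 1: at line 4 remove [ctcd,gvjrf,tye] add [uao,lea] -> 11 lines: eto prhn hbaie cpz mfq uao lea bsdg lrso mffl tio
Hunk 2: at line 2 remove [hbaie] add [xkec] -> 11 lines: eto prhn xkec cpz mfq uao lea bsdg lrso mffl tio
Hunk 3: at line 4 remove [uao,lea] add [amqor,hsiv] -> 11 lines: eto prhn xkec cpz mfq amqor hsiv bsdg lrso mffl tio

Answer: eto
prhn
xkec
cpz
mfq
amqor
hsiv
bsdg
lrso
mffl
tio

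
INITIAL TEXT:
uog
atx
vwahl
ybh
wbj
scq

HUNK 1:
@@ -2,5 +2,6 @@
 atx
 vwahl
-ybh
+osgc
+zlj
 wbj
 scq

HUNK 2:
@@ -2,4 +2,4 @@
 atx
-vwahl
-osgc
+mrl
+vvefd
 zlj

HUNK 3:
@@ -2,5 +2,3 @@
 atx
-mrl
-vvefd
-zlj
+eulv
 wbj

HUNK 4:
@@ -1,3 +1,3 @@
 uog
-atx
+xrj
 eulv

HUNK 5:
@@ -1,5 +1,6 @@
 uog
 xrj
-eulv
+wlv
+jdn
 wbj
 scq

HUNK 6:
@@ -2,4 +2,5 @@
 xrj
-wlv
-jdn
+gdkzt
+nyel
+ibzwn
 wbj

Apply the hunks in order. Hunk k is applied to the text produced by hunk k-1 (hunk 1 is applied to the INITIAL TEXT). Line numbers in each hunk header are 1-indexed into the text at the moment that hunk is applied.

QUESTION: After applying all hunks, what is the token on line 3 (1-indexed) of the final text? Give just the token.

Answer: gdkzt

Derivation:
Hunk 1: at line 2 remove [ybh] add [osgc,zlj] -> 7 lines: uog atx vwahl osgc zlj wbj scq
Hunk 2: at line 2 remove [vwahl,osgc] add [mrl,vvefd] -> 7 lines: uog atx mrl vvefd zlj wbj scq
Hunk 3: at line 2 remove [mrl,vvefd,zlj] add [eulv] -> 5 lines: uog atx eulv wbj scq
Hunk 4: at line 1 remove [atx] add [xrj] -> 5 lines: uog xrj eulv wbj scq
Hunk 5: at line 1 remove [eulv] add [wlv,jdn] -> 6 lines: uog xrj wlv jdn wbj scq
Hunk 6: at line 2 remove [wlv,jdn] add [gdkzt,nyel,ibzwn] -> 7 lines: uog xrj gdkzt nyel ibzwn wbj scq
Final line 3: gdkzt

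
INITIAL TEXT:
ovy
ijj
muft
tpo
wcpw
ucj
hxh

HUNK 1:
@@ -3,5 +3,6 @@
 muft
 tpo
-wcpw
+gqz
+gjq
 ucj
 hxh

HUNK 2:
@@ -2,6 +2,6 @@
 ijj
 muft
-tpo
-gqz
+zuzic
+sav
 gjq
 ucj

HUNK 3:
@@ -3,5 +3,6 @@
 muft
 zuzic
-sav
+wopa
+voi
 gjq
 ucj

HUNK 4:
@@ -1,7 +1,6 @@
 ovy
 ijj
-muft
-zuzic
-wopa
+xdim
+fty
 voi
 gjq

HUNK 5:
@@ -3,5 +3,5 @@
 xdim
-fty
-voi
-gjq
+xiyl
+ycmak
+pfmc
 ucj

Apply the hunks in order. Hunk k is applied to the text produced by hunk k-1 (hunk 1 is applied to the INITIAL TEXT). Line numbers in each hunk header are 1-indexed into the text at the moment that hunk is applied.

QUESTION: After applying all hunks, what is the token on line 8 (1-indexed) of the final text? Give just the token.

Hunk 1: at line 3 remove [wcpw] add [gqz,gjq] -> 8 lines: ovy ijj muft tpo gqz gjq ucj hxh
Hunk 2: at line 2 remove [tpo,gqz] add [zuzic,sav] -> 8 lines: ovy ijj muft zuzic sav gjq ucj hxh
Hunk 3: at line 3 remove [sav] add [wopa,voi] -> 9 lines: ovy ijj muft zuzic wopa voi gjq ucj hxh
Hunk 4: at line 1 remove [muft,zuzic,wopa] add [xdim,fty] -> 8 lines: ovy ijj xdim fty voi gjq ucj hxh
Hunk 5: at line 3 remove [fty,voi,gjq] add [xiyl,ycmak,pfmc] -> 8 lines: ovy ijj xdim xiyl ycmak pfmc ucj hxh
Final line 8: hxh

Answer: hxh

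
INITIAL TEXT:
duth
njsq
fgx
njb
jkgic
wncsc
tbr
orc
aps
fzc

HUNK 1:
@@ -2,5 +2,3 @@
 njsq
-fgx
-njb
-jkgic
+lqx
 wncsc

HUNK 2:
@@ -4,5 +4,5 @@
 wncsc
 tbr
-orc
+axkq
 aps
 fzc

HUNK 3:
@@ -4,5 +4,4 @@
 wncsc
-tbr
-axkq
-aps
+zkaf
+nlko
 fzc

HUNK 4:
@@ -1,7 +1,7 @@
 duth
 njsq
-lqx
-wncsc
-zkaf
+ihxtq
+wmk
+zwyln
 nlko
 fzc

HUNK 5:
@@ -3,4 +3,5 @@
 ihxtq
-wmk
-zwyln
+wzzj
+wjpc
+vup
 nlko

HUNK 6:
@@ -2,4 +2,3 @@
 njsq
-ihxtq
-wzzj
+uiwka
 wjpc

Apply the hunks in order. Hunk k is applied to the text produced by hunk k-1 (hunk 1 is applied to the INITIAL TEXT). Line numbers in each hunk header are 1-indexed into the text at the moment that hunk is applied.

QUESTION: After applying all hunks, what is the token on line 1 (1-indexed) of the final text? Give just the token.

Answer: duth

Derivation:
Hunk 1: at line 2 remove [fgx,njb,jkgic] add [lqx] -> 8 lines: duth njsq lqx wncsc tbr orc aps fzc
Hunk 2: at line 4 remove [orc] add [axkq] -> 8 lines: duth njsq lqx wncsc tbr axkq aps fzc
Hunk 3: at line 4 remove [tbr,axkq,aps] add [zkaf,nlko] -> 7 lines: duth njsq lqx wncsc zkaf nlko fzc
Hunk 4: at line 1 remove [lqx,wncsc,zkaf] add [ihxtq,wmk,zwyln] -> 7 lines: duth njsq ihxtq wmk zwyln nlko fzc
Hunk 5: at line 3 remove [wmk,zwyln] add [wzzj,wjpc,vup] -> 8 lines: duth njsq ihxtq wzzj wjpc vup nlko fzc
Hunk 6: at line 2 remove [ihxtq,wzzj] add [uiwka] -> 7 lines: duth njsq uiwka wjpc vup nlko fzc
Final line 1: duth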